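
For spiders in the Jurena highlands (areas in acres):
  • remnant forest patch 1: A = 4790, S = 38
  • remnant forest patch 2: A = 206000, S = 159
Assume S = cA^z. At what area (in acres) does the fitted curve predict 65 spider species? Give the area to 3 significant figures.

z = ln(159/38) / ln(206000/4790) = 1.4313 / 3.7613 = 0.3805
c = 38 / 4790^0.3805 = 38 / 25.15 = 1.511
A = (65/1.511)^(1/0.3805) ⇒ ln A = ln(43.02)/0.3805 = 9.8849
A = e^9.8849 ≈ 19632 acres

19600 acres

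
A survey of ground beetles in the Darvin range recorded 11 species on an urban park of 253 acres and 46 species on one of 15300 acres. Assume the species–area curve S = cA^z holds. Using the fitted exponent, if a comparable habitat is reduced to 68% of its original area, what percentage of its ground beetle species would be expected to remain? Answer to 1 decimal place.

z = ln(46/11) / ln(15300/253) = 1.4307 / 4.1022 = 0.3488
S_new/S_old = (A_new/A_old)^z = 0.68^0.3488 = exp(0.3488 × -0.3857) = 0.8741

87.4%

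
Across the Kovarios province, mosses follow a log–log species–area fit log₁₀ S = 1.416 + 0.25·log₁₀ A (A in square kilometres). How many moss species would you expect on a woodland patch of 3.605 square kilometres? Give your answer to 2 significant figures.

36

S = 26.06 × 3.605^0.25
ln S = ln 26.06 + 0.25 × ln 3.605 = 3.2605 + 0.25 × 1.2823 = 3.5810
S = e^3.5810 ≈ 35.91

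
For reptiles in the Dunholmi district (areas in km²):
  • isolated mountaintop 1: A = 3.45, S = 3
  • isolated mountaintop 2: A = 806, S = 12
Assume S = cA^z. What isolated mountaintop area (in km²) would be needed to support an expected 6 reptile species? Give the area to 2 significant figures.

z = ln(12/3) / ln(806/3.45) = 1.3863 / 5.4537 = 0.2542
c = 3 / 3.45^0.2542 = 3 / 1.37 = 2.19
A = (6/2.19)^(1/0.2542) ⇒ ln A = ln(2.74)/0.2542 = 3.9652
A = e^3.9652 ≈ 52.73 km²

53 km²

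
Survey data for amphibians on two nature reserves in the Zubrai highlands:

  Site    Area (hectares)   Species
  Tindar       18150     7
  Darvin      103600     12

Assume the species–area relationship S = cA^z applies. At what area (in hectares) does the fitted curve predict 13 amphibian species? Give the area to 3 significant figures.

z = ln(12/7) / ln(103600/18150) = 0.5390 / 1.7419 = 0.3094
c = 7 / 18150^0.3094 = 7 / 20.79 = 0.3367
A = (13/0.3367)^(1/0.3094) ⇒ ln A = ln(38.61)/0.3094 = 11.8070
A = e^11.8070 ≈ 134184 hectares

134000 hectares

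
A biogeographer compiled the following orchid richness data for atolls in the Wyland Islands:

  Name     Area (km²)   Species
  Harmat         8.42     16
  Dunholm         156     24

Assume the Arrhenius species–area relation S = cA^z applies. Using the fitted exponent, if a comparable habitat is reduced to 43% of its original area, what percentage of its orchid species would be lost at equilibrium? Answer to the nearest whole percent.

z = ln(24/16) / ln(156/8.42) = 0.4055 / 2.9192 = 0.1389
S_new/S_old = (A_new/A_old)^z = 0.43^0.1389 = exp(0.1389 × -0.8440) = 0.8894
Fraction lost = 1 − 0.8894 = 0.1106

11%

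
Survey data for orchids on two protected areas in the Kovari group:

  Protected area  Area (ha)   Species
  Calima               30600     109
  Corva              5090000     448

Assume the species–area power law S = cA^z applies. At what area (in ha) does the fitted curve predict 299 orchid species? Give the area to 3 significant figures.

z = ln(448/109) / ln(5090000/30600) = 1.4134 / 5.1140 = 0.2764
c = 109 / 30600^0.2764 = 109 / 17.37 = 6.275
A = (299/6.275)^(1/0.2764) ⇒ ln A = ln(47.65)/0.2764 = 13.9798
A = e^13.9798 ≈ 1178553 ha

1180000 ha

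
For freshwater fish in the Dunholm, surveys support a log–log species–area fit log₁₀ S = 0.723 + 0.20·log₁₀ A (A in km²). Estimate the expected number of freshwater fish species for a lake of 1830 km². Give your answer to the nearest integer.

24

S = 5.284 × 1830^0.2
ln S = ln 5.284 + 0.2 × ln 1830 = 1.6648 + 0.2 × 7.5121 = 3.1672
S = e^3.1672 ≈ 23.74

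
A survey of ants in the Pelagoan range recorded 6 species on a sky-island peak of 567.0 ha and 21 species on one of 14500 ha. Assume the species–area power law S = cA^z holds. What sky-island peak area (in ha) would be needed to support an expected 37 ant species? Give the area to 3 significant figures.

62800 ha

z = ln(21/6) / ln(14500/567) = 1.2528 / 3.2415 = 0.3865
c = 6 / 567^0.3865 = 6 / 11.59 = 0.5176
A = (37/0.5176)^(1/0.3865) ⇒ ln A = ln(71.49)/0.3865 = 11.0475
A = e^11.0475 ≈ 62784 ha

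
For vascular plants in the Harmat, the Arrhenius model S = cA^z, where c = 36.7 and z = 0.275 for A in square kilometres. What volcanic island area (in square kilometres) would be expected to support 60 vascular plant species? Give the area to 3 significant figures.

60 = 36.7 × A^0.275  ⇒  A^0.275 = 60/36.7 = 1.635
ln A = ln(1.635) / 0.275 = 0.4916 / 0.275 = 1.7875
A = e^1.7875 ≈ 5.975 square kilometres

5.97 square kilometres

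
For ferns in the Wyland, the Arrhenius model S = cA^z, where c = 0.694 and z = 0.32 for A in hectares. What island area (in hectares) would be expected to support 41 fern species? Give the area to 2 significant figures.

41 = 0.694 × A^0.32  ⇒  A^0.32 = 41/0.694 = 59.08
ln A = ln(59.08) / 0.32 = 4.0789 / 0.32 = 12.7464
A = e^12.7464 ≈ 343322 hectares

340000 hectares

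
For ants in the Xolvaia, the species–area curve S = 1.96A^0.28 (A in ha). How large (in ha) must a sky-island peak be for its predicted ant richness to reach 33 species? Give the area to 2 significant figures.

33 = 1.96 × A^0.28  ⇒  A^0.28 = 33/1.96 = 16.84
ln A = ln(16.84) / 0.28 = 2.8236 / 0.28 = 10.0842
A = e^10.0842 ≈ 23960 ha

24000 ha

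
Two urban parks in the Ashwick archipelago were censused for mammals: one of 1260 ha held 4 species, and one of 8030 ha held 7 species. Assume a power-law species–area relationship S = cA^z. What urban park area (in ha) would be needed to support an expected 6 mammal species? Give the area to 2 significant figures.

4800 ha

z = ln(7/4) / ln(8030/1260) = 0.5596 / 1.8521 = 0.3022
c = 4 / 1260^0.3022 = 4 / 8.646 = 0.4627
A = (6/0.4627)^(1/0.3022) ⇒ ln A = ln(12.97)/0.3022 = 8.4808
A = e^8.4808 ≈ 4821 ha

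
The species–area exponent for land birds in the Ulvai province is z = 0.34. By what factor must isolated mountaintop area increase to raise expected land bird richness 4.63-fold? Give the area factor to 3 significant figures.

(A₂/A₁)^0.34 = 4.63, so A₂/A₁ = 4.63^(1/0.34) = 4.63^2.941
ln(A₂/A₁) = ln 4.63 / 0.34 = 1.5326 / 0.34 = 4.5075
A₂/A₁ = e^4.5075 ≈ 90.7

90.7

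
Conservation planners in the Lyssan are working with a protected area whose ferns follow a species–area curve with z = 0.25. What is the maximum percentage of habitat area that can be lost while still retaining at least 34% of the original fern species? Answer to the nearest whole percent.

99%

Need (A_new/A_old)^0.25 = 0.34, so A_new/A_old = 0.34^(1/0.25) = 0.34^4
ln(A_new/A_old) = ln 0.34 / 0.25 = -1.0788 / 0.25 = -4.3152
A_new/A_old = e^-4.3152 ≈ 0.01336
Fraction that can be lost = 1 − 0.01336 = 0.9866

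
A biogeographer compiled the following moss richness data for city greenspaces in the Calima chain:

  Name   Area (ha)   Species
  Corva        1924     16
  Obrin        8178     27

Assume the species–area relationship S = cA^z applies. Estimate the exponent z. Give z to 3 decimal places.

Taking logs: ln S = ln c + z ln A, so z = (ln S₂ − ln S₁)/(ln A₂ − ln A₁).
z = ln(27/16) / ln(8178/1924) = ln(1.688) / ln(4.251) = 0.5232 / 1.4470 = 0.3616

0.362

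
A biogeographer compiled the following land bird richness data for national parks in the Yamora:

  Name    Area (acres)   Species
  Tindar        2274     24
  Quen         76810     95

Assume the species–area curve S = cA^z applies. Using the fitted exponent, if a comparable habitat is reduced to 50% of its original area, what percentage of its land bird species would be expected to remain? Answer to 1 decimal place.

z = ln(95/24) / ln(76810/2274) = 1.3758 / 3.5198 = 0.3909
S_new/S_old = (A_new/A_old)^z = 0.5^0.3909 = exp(0.3909 × -0.6931) = 0.7627

76.3%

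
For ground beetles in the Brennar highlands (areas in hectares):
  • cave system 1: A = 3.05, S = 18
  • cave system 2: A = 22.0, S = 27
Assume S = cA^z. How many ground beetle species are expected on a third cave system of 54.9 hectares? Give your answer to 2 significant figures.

z = ln(27/18) / ln(22/3.05) = 0.4055 / 1.9759 = 0.2052
c = 18 / 3.05^0.2052 = 18 / 1.257 = 14.32
S₃ = 14.32 × 54.9^0.2052 = 14.32 × 2.275 ≈ 32.57

33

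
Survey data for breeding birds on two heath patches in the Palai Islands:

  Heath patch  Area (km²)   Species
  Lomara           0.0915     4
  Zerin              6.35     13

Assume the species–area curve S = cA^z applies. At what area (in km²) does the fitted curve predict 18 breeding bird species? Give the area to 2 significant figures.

z = ln(13/4) / ln(6.35/0.0915) = 1.1787 / 4.2399 = 0.2780
c = 4 / 0.0915^0.2780 = 4 / 0.5144 = 7.776
A = (18/7.776)^(1/0.2780) ⇒ ln A = ln(2.315)/0.2780 = 3.0191
A = e^3.0191 ≈ 20.47 km²

20 km²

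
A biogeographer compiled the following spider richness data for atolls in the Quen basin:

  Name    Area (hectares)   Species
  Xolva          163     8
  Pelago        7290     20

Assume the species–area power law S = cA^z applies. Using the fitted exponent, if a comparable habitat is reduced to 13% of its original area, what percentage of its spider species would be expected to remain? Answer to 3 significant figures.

61.1%

z = ln(20/8) / ln(7290/163) = 0.9163 / 3.8005 = 0.2411
S_new/S_old = (A_new/A_old)^z = 0.13^0.2411 = exp(0.2411 × -2.0402) = 0.6115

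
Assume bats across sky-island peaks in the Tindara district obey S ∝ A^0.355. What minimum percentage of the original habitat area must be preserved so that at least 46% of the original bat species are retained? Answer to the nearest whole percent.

Need (A_new/A_old)^0.355 = 0.46, so A_new/A_old = 0.46^(1/0.355) = 0.46^2.817
ln(A_new/A_old) = ln 0.46 / 0.355 = -0.7765 / 0.355 = -2.1874
A_new/A_old = e^-2.1874 ≈ 0.1122

11%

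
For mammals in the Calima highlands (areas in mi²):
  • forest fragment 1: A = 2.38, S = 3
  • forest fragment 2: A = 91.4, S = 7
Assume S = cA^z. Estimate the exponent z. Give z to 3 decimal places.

0.232

Taking logs: ln S = ln c + z ln A, so z = (ln S₂ − ln S₁)/(ln A₂ − ln A₁).
z = ln(7/3) / ln(91.4/2.38) = ln(2.333) / ln(38.4) = 0.8473 / 3.6481 = 0.2323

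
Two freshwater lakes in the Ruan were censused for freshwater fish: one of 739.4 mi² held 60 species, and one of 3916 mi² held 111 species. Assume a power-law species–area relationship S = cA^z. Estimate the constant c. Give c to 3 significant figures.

z = ln(S₂/S₁) / ln(A₂/A₁) = ln(111/60) / ln(3916/739.4) = 0.6152 / 1.6670 = 0.3690
c = S₁ / A₁^z = 60 / 739.4^0.3690 = 60 / 11.45 = 5.241

5.24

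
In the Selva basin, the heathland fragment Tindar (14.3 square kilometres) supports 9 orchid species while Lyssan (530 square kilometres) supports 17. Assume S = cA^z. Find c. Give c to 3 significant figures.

z = ln(S₂/S₁) / ln(A₂/A₁) = ln(17/9) / ln(530/14.3) = 0.6360 / 3.6126 = 0.1760
c = S₁ / A₁^z = 9 / 14.3^0.1760 = 9 / 1.597 = 5.634

5.63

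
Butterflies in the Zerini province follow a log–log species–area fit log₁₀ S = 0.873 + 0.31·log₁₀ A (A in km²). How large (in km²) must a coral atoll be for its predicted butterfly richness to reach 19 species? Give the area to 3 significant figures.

19 = 7.464 × A^0.31  ⇒  A^0.31 = 19/7.464 = 2.545
ln A = ln(2.545) / 0.31 = 0.9343 / 0.31 = 3.0138
A = e^3.0138 ≈ 20.36 km²

20.4 km²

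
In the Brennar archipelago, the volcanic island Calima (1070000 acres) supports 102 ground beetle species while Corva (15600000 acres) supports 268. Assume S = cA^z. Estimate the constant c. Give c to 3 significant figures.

0.684

z = ln(S₂/S₁) / ln(A₂/A₁) = ln(268/102) / ln(15600000/1070000) = 0.9660 / 2.6796 = 0.3605
c = S₁ / A₁^z = 102 / 1070000^0.3605 = 102 / 149.2 = 0.6839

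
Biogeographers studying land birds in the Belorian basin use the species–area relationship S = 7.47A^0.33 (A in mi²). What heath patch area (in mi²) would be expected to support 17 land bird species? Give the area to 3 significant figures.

17 = 7.47 × A^0.33  ⇒  A^0.33 = 17/7.47 = 2.276
ln A = ln(2.276) / 0.33 = 0.8223 / 0.33 = 2.4919
A = e^2.4919 ≈ 12.08 mi²

12.1 mi²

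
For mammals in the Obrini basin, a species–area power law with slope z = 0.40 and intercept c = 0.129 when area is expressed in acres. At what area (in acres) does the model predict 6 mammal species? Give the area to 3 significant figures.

14800 acres

6 = 0.129 × A^0.4  ⇒  A^0.4 = 6/0.129 = 46.51
ln A = ln(46.51) / 0.4 = 3.8397 / 0.4 = 9.5993
A = e^9.5993 ≈ 14754 acres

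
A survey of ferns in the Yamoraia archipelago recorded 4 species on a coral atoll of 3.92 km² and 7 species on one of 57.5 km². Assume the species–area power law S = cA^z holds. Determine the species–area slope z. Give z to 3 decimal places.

0.208

Taking logs: ln S = ln c + z ln A, so z = (ln S₂ − ln S₁)/(ln A₂ − ln A₁).
z = ln(7/4) / ln(57.5/3.92) = ln(1.75) / ln(14.67) = 0.5596 / 2.6857 = 0.2084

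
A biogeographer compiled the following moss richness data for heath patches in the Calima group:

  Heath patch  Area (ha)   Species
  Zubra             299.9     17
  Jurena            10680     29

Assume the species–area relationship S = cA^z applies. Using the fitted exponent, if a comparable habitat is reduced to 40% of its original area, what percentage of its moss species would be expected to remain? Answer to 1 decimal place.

z = ln(29/17) / ln(10680/299.9) = 0.5341 / 3.5727 = 0.1495
S_new/S_old = (A_new/A_old)^z = 0.4^0.1495 = exp(0.1495 × -0.9163) = 0.872

87.2%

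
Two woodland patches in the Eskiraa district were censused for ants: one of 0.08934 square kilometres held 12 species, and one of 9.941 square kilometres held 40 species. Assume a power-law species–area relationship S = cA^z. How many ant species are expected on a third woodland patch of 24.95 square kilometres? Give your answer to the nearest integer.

z = ln(40/12) / ln(9.941/0.08934) = 1.2040 / 4.7120 = 0.2555
c = 12 / 0.08934^0.2555 = 12 / 0.5395 = 22.24
S₃ = 22.24 × 24.95^0.2555 = 22.24 × 2.275 ≈ 50.6

51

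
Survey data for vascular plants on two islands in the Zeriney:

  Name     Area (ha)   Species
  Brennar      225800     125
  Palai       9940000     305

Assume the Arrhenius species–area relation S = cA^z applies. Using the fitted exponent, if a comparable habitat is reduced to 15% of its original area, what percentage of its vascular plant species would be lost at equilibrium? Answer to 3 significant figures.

36.1%

z = ln(305/125) / ln(9940000/225800) = 0.8920 / 3.7847 = 0.2357
S_new/S_old = (A_new/A_old)^z = 0.15^0.2357 = exp(0.2357 × -1.8971) = 0.6395
Fraction lost = 1 − 0.6395 = 0.3605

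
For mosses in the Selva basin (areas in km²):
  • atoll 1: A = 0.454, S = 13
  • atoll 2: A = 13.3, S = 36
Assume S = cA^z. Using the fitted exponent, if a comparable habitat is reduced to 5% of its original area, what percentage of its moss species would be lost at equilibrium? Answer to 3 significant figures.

z = ln(36/13) / ln(13.3/0.454) = 1.0186 / 3.3774 = 0.3016
S_new/S_old = (A_new/A_old)^z = 0.05^0.3016 = exp(0.3016 × -2.9957) = 0.4052
Fraction lost = 1 − 0.4052 = 0.5948

59.5%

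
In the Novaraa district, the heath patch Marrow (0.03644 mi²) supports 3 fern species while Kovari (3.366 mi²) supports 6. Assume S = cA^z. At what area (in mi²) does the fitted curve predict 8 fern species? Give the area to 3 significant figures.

z = ln(6/3) / ln(3.366/0.03644) = 0.6931 / 4.5258 = 0.1532
c = 3 / 0.03644^0.1532 = 3 / 0.6021 = 4.982
A = (8/4.982)^(1/0.1532) ⇒ ln A = ln(1.606)/0.1532 = 3.0921
A = e^3.0921 ≈ 22.02 mi²

22.0 mi²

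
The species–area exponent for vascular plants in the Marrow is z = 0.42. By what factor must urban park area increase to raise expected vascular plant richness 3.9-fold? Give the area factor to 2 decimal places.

25.54

(A₂/A₁)^0.42 = 3.9, so A₂/A₁ = 3.9^(1/0.42) = 3.9^2.381
ln(A₂/A₁) = ln 3.9 / 0.42 = 1.3610 / 0.42 = 3.2404
A₂/A₁ = e^3.2404 ≈ 25.54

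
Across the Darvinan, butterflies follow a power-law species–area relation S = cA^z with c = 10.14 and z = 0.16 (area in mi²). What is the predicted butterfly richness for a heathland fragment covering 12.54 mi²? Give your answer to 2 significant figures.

15

S = 10.14 × 12.54^0.16 = 10.14 × 1.499 ≈ 15.2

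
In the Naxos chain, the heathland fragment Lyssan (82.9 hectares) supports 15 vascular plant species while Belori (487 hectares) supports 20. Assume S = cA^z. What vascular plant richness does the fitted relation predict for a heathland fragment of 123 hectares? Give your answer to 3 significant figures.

16.0

z = ln(20/15) / ln(487/82.9) = 0.2877 / 1.7706 = 0.1625
c = 15 / 82.9^0.1625 = 15 / 2.05 = 7.318
S₃ = 7.318 × 123^0.1625 = 7.318 × 2.186 ≈ 15.99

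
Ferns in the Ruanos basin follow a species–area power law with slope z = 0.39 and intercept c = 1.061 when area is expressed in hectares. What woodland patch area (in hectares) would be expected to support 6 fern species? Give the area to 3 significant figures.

6 = 1.061 × A^0.39  ⇒  A^0.39 = 6/1.061 = 5.655
ln A = ln(5.655) / 0.39 = 1.7325 / 0.39 = 4.4424
A = e^4.4424 ≈ 84.98 hectares

85.0 hectares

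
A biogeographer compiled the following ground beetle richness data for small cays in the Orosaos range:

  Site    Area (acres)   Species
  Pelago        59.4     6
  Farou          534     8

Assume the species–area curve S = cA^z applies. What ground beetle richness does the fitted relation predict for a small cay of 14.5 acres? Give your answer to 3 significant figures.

z = ln(8/6) / ln(534/59.4) = 0.2877 / 2.1961 = 0.1310
c = 6 / 59.4^0.1310 = 6 / 1.707 = 3.514
S₃ = 3.514 × 14.5^0.1310 = 3.514 × 1.419 ≈ 4.988

4.99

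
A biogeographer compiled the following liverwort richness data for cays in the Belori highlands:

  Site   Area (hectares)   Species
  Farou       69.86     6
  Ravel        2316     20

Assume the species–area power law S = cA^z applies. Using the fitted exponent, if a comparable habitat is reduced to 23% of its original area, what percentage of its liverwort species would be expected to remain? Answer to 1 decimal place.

60.3%

z = ln(20/6) / ln(2316/69.86) = 1.2040 / 3.5011 = 0.3439
S_new/S_old = (A_new/A_old)^z = 0.23^0.3439 = exp(0.3439 × -1.4697) = 0.6033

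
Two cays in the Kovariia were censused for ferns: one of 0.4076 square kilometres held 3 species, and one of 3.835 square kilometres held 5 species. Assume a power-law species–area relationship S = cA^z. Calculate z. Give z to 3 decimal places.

Taking logs: ln S = ln c + z ln A, so z = (ln S₂ − ln S₁)/(ln A₂ − ln A₁).
z = ln(5/3) / ln(3.835/0.4076) = ln(1.667) / ln(9.409) = 0.5108 / 2.2416 = 0.2279

0.228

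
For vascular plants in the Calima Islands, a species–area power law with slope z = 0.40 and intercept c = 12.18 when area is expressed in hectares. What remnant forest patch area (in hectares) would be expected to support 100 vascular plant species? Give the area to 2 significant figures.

100 = 12.18 × A^0.4  ⇒  A^0.4 = 100/12.18 = 8.21
ln A = ln(8.21) / 0.4 = 2.1054 / 0.4 = 5.2634
A = e^5.2634 ≈ 193.1 hectares

190 hectares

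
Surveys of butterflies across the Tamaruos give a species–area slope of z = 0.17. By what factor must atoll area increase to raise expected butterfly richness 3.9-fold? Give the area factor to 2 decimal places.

(A₂/A₁)^0.17 = 3.9, so A₂/A₁ = 3.9^(1/0.17) = 3.9^5.882
ln(A₂/A₁) = ln 3.9 / 0.17 = 1.3610 / 0.17 = 8.0057
A₂/A₁ = e^8.0057 ≈ 2998

2998.13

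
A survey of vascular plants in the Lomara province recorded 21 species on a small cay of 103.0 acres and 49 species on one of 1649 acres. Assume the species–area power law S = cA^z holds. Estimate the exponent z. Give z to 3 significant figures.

0.306

Taking logs: ln S = ln c + z ln A, so z = (ln S₂ − ln S₁)/(ln A₂ − ln A₁).
z = ln(49/21) / ln(1649/103) = ln(2.333) / ln(16.01) = 0.8473 / 2.7732 = 0.3055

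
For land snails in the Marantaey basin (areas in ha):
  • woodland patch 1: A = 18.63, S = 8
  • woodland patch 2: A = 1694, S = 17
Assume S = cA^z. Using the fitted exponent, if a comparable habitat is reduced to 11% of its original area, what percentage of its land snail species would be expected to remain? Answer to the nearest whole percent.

z = ln(17/8) / ln(1694/18.63) = 0.7538 / 4.5101 = 0.1671
S_new/S_old = (A_new/A_old)^z = 0.11^0.1671 = exp(0.1671 × -2.2073) = 0.6915

69%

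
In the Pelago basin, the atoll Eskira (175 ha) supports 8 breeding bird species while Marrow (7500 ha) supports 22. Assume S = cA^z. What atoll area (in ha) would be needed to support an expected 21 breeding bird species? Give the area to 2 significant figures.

z = ln(22/8) / ln(7500/175) = 1.0116 / 3.7579 = 0.2692
c = 8 / 175^0.2692 = 8 / 4.016 = 1.992
A = (21/1.992)^(1/0.2692) ⇒ ln A = ln(10.54)/0.2692 = 8.7498
A = e^8.7498 ≈ 6310 ha

6300 ha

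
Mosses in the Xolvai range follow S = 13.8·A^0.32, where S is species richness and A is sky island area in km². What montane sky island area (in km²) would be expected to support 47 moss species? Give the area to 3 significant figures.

47 = 13.8 × A^0.32  ⇒  A^0.32 = 47/13.8 = 3.406
ln A = ln(3.406) / 0.32 = 1.2255 / 0.32 = 3.8296
A = e^3.8296 ≈ 46.05 km²

46.0 km²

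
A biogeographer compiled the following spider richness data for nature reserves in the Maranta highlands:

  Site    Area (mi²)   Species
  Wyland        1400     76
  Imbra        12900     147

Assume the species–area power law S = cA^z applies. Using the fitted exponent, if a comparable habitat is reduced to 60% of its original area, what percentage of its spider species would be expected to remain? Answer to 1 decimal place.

z = ln(147/76) / ln(12900/1400) = 0.6597 / 2.2208 = 0.2971
S_new/S_old = (A_new/A_old)^z = 0.6^0.2971 = exp(0.2971 × -0.5108) = 0.8592

85.9%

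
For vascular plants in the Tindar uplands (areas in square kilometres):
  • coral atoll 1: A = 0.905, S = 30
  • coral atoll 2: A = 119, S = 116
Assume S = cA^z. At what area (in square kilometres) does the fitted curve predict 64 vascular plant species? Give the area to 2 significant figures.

z = ln(116/30) / ln(119/0.905) = 1.3524 / 4.8789 = 0.2772
c = 30 / 0.905^0.2772 = 30 / 0.9727 = 30.84
A = (64/30.84)^(1/0.2772) ⇒ ln A = ln(2.075)/0.2772 = 2.6336
A = e^2.6336 ≈ 13.92 square kilometres

14 square kilometres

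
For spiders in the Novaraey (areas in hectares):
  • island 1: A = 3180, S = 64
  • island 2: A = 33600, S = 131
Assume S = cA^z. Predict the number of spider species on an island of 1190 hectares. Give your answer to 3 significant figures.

z = ln(131/64) / ln(33600/3180) = 0.7163 / 2.3576 = 0.3038
c = 64 / 3180^0.3038 = 64 / 11.59 = 5.521
S₃ = 5.521 × 1190^0.3038 = 5.521 × 8.599 ≈ 47.48

47.5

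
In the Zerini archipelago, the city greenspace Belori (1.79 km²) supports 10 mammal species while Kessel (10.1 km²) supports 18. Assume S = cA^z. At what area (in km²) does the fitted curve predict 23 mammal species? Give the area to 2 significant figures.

21 km²

z = ln(18/10) / ln(10.1/1.79) = 0.5878 / 1.7303 = 0.3397
c = 10 / 1.79^0.3397 = 10 / 1.219 = 8.206
A = (23/8.206)^(1/0.3397) ⇒ ln A = ln(2.803)/0.3397 = 3.0341
A = e^3.0341 ≈ 20.78 km²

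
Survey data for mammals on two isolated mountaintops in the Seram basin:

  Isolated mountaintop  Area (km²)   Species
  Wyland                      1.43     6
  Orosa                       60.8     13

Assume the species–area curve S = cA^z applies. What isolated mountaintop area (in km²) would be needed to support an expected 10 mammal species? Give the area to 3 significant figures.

17.0 km²

z = ln(13/6) / ln(60.8/1.43) = 0.7732 / 3.7499 = 0.2062
c = 6 / 1.43^0.2062 = 6 / 1.077 = 5.573
A = (10/5.573)^(1/0.2062) ⇒ ln A = ln(1.794)/0.2062 = 2.8351
A = e^2.8351 ≈ 17.03 km²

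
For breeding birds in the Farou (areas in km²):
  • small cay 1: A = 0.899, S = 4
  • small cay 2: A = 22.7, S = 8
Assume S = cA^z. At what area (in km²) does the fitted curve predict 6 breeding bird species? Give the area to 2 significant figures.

z = ln(8/4) / ln(22.7/0.899) = 0.6931 / 3.2288 = 0.2147
c = 4 / 0.899^0.2147 = 4 / 0.9774 = 4.092
A = (6/4.092)^(1/0.2147) ⇒ ln A = ln(1.466)/0.2147 = 1.7823
A = e^1.7823 ≈ 5.943 km²

5.9 km²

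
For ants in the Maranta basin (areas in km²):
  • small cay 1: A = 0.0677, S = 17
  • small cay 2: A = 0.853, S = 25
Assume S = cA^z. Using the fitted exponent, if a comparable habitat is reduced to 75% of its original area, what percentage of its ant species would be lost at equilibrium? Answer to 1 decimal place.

4.3%

z = ln(25/17) / ln(0.853/0.0677) = 0.3857 / 2.5337 = 0.1522
S_new/S_old = (A_new/A_old)^z = 0.75^0.1522 = exp(0.1522 × -0.2877) = 0.9572
Fraction lost = 1 − 0.9572 = 0.04284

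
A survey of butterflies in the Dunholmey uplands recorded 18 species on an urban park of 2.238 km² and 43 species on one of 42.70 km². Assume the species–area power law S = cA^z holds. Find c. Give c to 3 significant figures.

z = ln(S₂/S₁) / ln(A₂/A₁) = ln(43/18) / ln(42.7/2.238) = 0.8708 / 2.9486 = 0.2953
c = S₁ / A₁^z = 18 / 2.238^0.2953 = 18 / 1.269 = 14.19

14.2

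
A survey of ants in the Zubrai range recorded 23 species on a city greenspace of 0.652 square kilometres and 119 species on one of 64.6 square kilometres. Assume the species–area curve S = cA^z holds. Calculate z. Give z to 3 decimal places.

0.358

Taking logs: ln S = ln c + z ln A, so z = (ln S₂ − ln S₁)/(ln A₂ − ln A₁).
z = ln(119/23) / ln(64.6/0.652) = ln(5.174) / ln(99.08) = 1.6436 / 4.5959 = 0.3576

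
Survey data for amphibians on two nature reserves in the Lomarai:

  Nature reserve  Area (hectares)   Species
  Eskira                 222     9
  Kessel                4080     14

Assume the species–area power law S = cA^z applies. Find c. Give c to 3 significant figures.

3.96

z = ln(S₂/S₁) / ln(A₂/A₁) = ln(14/9) / ln(4080/222) = 0.4418 / 2.9112 = 0.1518
c = S₁ / A₁^z = 9 / 222^0.1518 = 9 / 2.27 = 3.964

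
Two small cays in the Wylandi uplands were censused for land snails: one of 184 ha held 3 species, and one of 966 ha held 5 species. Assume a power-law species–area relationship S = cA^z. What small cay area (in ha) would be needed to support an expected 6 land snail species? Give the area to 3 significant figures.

1750 ha

z = ln(5/3) / ln(966/184) = 0.5108 / 1.6582 = 0.3081
c = 3 / 184^0.3081 = 3 / 4.985 = 0.6018
A = (6/0.6018)^(1/0.3081) ⇒ ln A = ln(9.971)/0.3081 = 7.4650
A = e^7.4650 ≈ 1746 ha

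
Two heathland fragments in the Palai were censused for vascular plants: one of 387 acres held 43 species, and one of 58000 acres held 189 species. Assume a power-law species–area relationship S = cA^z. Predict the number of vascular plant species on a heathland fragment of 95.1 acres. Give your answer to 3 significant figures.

z = ln(189/43) / ln(58000/387) = 1.4805 / 5.0098 = 0.2955
c = 43 / 387^0.2955 = 43 / 5.818 = 7.391
S₃ = 7.391 × 95.1^0.2955 = 7.391 × 3.843 ≈ 28.4

28.4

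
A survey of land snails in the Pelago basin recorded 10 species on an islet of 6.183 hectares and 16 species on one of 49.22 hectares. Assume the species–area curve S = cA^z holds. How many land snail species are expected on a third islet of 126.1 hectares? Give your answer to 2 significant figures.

z = ln(16/10) / ln(49.22/6.183) = 0.4700 / 2.0745 = 0.2266
c = 10 / 6.183^0.2266 = 10 / 1.511 = 6.618
S₃ = 6.618 × 126.1^0.2266 = 6.618 × 2.992 ≈ 19.8

20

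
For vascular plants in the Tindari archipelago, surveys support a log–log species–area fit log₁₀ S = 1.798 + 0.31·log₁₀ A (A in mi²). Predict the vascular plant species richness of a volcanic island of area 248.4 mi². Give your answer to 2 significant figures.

S = 62.81 × 248.4^0.31 = 62.81 × 5.527 ≈ 347.1

350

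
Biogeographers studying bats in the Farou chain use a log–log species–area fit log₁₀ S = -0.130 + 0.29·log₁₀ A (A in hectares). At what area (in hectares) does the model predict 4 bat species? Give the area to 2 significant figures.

4 = 0.7413 × A^0.29  ⇒  A^0.29 = 4/0.7413 = 5.396
ln A = ln(5.396) / 0.29 = 1.6856 / 0.29 = 5.8125
A = e^5.8125 ≈ 334.5 hectares

330 hectares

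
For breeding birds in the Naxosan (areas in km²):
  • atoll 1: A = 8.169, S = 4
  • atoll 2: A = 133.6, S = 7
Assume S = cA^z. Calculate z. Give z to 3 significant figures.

0.200

Taking logs: ln S = ln c + z ln A, so z = (ln S₂ − ln S₁)/(ln A₂ − ln A₁).
z = ln(7/4) / ln(133.6/8.169) = ln(1.75) / ln(16.35) = 0.5596 / 2.7945 = 0.2003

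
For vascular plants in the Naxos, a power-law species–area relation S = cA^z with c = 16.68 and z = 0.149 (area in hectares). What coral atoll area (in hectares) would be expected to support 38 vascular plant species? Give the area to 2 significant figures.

250 hectares

38 = 16.68 × A^0.149  ⇒  A^0.149 = 38/16.68 = 2.278
ln A = ln(2.278) / 0.149 = 0.8234 / 0.149 = 5.5260
A = e^5.5260 ≈ 251.1 hectares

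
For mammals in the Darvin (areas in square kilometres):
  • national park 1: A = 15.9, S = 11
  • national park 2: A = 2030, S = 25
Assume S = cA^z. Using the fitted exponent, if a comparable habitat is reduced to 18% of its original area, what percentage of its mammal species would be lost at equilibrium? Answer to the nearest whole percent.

25%

z = ln(25/11) / ln(2030/15.9) = 0.8210 / 4.8495 = 0.1693
S_new/S_old = (A_new/A_old)^z = 0.18^0.1693 = exp(0.1693 × -1.7148) = 0.748
Fraction lost = 1 − 0.748 = 0.252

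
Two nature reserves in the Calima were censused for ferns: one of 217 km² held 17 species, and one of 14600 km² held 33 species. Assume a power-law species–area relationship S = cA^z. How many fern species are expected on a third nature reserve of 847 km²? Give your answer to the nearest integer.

21

z = ln(33/17) / ln(14600/217) = 0.6633 / 4.2089 = 0.1576
c = 17 / 217^0.1576 = 17 / 2.335 = 7.282
S₃ = 7.282 × 847^0.1576 = 7.282 × 2.893 ≈ 21.07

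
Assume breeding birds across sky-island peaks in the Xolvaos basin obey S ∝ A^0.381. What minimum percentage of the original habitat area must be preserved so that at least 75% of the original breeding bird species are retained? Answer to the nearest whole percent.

47%

Need (A_new/A_old)^0.381 = 0.75, so A_new/A_old = 0.75^(1/0.381) = 0.75^2.625
ln(A_new/A_old) = ln 0.75 / 0.381 = -0.2877 / 0.381 = -0.7551
A_new/A_old = e^-0.7551 ≈ 0.47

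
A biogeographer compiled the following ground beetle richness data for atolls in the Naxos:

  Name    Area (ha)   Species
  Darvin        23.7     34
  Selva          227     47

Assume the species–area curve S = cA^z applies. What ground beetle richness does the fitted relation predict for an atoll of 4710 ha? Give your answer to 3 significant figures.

z = ln(47/34) / ln(227/23.7) = 0.3238 / 2.2595 = 0.1433
c = 34 / 23.7^0.1433 = 34 / 1.574 = 21.6
S₃ = 21.6 × 4710^0.1433 = 21.6 × 3.36 ≈ 72.58

72.6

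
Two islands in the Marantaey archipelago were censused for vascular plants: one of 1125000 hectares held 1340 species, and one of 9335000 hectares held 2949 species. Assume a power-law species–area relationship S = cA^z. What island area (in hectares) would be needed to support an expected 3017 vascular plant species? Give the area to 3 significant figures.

9920000 hectares

z = ln(2949/1340) / ln(9335000/1125000) = 0.7888 / 2.1160 = 0.3728
c = 1340 / 1125000^0.3728 = 1340 / 180.2 = 7.436
A = (3017/7.436)^(1/0.3728) ⇒ ln A = ln(405.7)/0.3728 = 16.1104
A = e^16.1104 ≈ 9923686 hectares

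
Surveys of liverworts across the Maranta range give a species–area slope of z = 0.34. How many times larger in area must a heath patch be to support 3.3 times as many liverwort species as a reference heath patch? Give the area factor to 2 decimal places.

33.50

(A₂/A₁)^0.34 = 3.3, so A₂/A₁ = 3.3^(1/0.34) = 3.3^2.941
ln(A₂/A₁) = ln 3.3 / 0.34 = 1.1939 / 0.34 = 3.5115
A₂/A₁ = e^3.5115 ≈ 33.5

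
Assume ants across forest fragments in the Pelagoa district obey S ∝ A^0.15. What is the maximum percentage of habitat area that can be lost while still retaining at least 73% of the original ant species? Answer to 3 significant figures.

87.7%

Need (A_new/A_old)^0.15 = 0.73, so A_new/A_old = 0.73^(1/0.15) = 0.73^6.667
ln(A_new/A_old) = ln 0.73 / 0.15 = -0.3147 / 0.15 = -2.0981
A_new/A_old = e^-2.0981 ≈ 0.1227
Fraction that can be lost = 1 − 0.1227 = 0.8773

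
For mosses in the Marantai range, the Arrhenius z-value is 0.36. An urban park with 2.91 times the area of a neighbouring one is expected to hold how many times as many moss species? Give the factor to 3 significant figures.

S₂/S₁ = (A₂/A₁)^z = 2.91^0.36
ln(S₂/S₁) = 0.36 × ln 2.91 = 0.36 × 1.0682 = 0.3845
S₂/S₁ = e^0.3845 ≈ 1.469

1.47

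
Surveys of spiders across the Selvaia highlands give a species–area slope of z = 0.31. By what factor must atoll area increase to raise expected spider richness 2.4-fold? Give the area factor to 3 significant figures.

(A₂/A₁)^0.31 = 2.4, so A₂/A₁ = 2.4^(1/0.31) = 2.4^3.226
ln(A₂/A₁) = ln 2.4 / 0.31 = 0.8755 / 0.31 = 2.8241
A₂/A₁ = e^2.8241 ≈ 16.85

16.8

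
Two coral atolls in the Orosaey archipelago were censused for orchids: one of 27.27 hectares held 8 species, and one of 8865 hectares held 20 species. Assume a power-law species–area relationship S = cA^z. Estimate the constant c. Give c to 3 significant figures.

z = ln(S₂/S₁) / ln(A₂/A₁) = ln(20/8) / ln(8865/27.27) = 0.9163 / 5.7841 = 0.1584
c = S₁ / A₁^z = 8 / 27.27^0.1584 = 8 / 1.688 = 4.739

4.74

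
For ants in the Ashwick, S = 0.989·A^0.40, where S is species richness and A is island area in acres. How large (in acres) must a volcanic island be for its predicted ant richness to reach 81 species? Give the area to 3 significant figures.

81 = 0.989 × A^0.4  ⇒  A^0.4 = 81/0.989 = 81.9
ln A = ln(81.9) / 0.4 = 4.4055 / 0.4 = 11.0138
A = e^11.0138 ≈ 60705 acres

60700 acres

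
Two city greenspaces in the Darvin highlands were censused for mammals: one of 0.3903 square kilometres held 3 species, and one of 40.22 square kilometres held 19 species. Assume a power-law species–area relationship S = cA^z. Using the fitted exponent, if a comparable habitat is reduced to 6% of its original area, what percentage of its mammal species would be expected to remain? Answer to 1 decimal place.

32.6%

z = ln(19/3) / ln(40.22/0.3903) = 1.8458 / 4.6352 = 0.3982
S_new/S_old = (A_new/A_old)^z = 0.06^0.3982 = exp(0.3982 × -2.8134) = 0.3262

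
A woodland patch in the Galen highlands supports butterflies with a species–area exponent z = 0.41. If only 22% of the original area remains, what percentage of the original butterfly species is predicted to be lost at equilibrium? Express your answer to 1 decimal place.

S_new/S_old = (A_new/A_old)^z = 0.22^0.41
= exp(0.41 × ln 0.22) = exp(0.41 × -1.5141) = exp(-0.6208) ≈ 0.5375
Fraction lost = 1 − 0.5375 = 0.4625

46.2%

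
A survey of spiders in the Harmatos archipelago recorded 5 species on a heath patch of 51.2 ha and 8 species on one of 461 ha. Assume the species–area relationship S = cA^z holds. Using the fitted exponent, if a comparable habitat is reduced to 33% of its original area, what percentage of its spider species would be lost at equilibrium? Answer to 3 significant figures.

z = ln(8/5) / ln(461/51.2) = 0.4700 / 2.1977 = 0.2139
S_new/S_old = (A_new/A_old)^z = 0.33^0.2139 = exp(0.2139 × -1.1087) = 0.7889
Fraction lost = 1 − 0.7889 = 0.2111

21.1%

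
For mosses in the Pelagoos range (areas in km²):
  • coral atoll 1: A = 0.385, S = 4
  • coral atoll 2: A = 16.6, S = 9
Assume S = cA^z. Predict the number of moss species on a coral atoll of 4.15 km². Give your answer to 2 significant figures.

z = ln(9/4) / ln(16.6/0.385) = 0.8109 / 3.7639 = 0.2154
c = 4 / 0.385^0.2154 = 4 / 0.8141 = 4.913
S₃ = 4.913 × 4.15^0.2154 = 4.913 × 1.359 ≈ 6.676

6.7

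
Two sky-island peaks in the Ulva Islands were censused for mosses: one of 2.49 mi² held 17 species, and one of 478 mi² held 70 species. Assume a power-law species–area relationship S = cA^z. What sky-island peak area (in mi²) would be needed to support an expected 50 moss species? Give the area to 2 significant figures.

140 mi²

z = ln(70/17) / ln(478/2.49) = 1.4153 / 5.2573 = 0.2692
c = 17 / 2.49^0.2692 = 17 / 1.278 = 13.3
A = (50/13.3)^(1/0.2692) ⇒ ln A = ln(3.76)/0.2692 = 4.9197
A = e^4.9197 ≈ 137 mi²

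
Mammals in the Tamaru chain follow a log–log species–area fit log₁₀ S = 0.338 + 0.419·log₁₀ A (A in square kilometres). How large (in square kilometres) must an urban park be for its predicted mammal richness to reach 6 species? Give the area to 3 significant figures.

11.2 square kilometres

6 = 2.178 × A^0.419  ⇒  A^0.419 = 6/2.178 = 2.755
ln A = ln(2.755) / 0.419 = 1.0135 / 0.419 = 2.4188
A = e^2.4188 ≈ 11.23 square kilometres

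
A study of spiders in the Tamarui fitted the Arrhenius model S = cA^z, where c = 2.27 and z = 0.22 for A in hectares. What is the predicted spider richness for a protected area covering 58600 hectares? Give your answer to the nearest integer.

S = 2.27 × 58600^0.22
ln S = ln 2.27 + 0.22 × ln 58600 = 0.8198 + 0.22 × 10.9785 = 3.2350
S = e^3.2350 ≈ 25.41

25 species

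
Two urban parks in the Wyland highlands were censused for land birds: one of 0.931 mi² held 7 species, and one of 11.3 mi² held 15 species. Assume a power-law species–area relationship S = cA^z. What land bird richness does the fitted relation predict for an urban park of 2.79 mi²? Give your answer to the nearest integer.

10

z = ln(15/7) / ln(11.3/0.931) = 0.7621 / 2.4963 = 0.3053
c = 7 / 0.931^0.3053 = 7 / 0.9784 = 7.154
S₃ = 7.154 × 2.79^0.3053 = 7.154 × 1.368 ≈ 9.786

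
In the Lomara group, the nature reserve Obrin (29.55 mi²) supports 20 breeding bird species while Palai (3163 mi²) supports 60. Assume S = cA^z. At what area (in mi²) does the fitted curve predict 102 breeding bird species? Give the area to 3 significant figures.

30200 mi²

z = ln(60/20) / ln(3163/29.55) = 1.0986 / 4.6732 = 0.2351
c = 20 / 29.55^0.2351 = 20 / 2.217 = 9.022
A = (102/9.022)^(1/0.2351) ⇒ ln A = ln(11.31)/0.2351 = 10.3164
A = e^10.3164 ≈ 30225 mi²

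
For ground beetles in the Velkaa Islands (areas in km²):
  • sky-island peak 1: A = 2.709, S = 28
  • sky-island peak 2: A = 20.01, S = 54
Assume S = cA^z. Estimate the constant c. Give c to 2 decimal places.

20.18

z = ln(S₂/S₁) / ln(A₂/A₁) = ln(54/28) / ln(20.01/2.709) = 0.6568 / 1.9997 = 0.3284
c = S₁ / A₁^z = 28 / 2.709^0.3284 = 28 / 1.387 = 20.18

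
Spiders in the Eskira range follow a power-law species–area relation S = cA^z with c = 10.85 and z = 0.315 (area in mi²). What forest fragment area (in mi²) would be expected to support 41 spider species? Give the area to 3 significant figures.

41 = 10.85 × A^0.315  ⇒  A^0.315 = 41/10.85 = 3.779
ln A = ln(3.779) / 0.315 = 1.3294 / 0.315 = 4.2203
A = e^4.2203 ≈ 68.06 mi²

68.1 mi²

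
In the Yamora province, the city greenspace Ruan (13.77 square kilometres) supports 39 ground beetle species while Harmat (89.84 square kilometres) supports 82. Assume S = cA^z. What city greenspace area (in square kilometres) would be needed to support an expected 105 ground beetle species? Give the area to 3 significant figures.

168 square kilometres

z = ln(82/39) / ln(89.84/13.77) = 0.7432 / 1.8755 = 0.3962
c = 39 / 13.77^0.3962 = 39 / 2.827 = 13.8
A = (105/13.8)^(1/0.3962) ⇒ ln A = ln(7.61)/0.3962 = 5.1220
A = e^5.1220 ≈ 167.7 square kilometres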